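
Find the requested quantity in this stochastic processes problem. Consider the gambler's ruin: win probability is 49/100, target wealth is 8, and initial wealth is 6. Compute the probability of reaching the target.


Gambler's ruin formula:
r = q/p = 0.5100/0.4900 = 1.0408
P(win) = (1 - r^i)/(1 - r^N)
= (1 - 1.0408^6)/(1 - 1.0408^8)
= 0.7192

0.7192


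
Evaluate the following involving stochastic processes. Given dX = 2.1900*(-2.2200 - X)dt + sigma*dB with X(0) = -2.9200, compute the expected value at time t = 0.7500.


E[X(t)] = mu + (X(0) - mu)*exp(-theta*t)
= -2.2200 + (-2.9200 - -2.2200)*exp(-2.1900*0.7500)
= -2.2200 + -0.7000 * 0.1935
= -2.3554

-2.3554


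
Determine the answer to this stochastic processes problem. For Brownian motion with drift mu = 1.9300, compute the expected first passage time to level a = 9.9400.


Expected first passage time = a/mu
= 9.9400/1.9300
= 5.1503

5.1503


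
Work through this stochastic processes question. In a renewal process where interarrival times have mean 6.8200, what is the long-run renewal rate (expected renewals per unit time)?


Long-run renewal rate = 1/E(X)
= 1/6.8200
= 0.1466

0.1466


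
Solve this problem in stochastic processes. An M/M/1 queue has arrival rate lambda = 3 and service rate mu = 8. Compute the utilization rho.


rho = lambda/mu
= 3/8
= 0.3750

0.3750


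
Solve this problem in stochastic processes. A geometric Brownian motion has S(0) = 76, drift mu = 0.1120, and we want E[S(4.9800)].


E[S(t)] = S(0) * exp(mu * t)
= 76 * exp(0.1120 * 4.9800)
= 76 * 1.7468
= 132.7534

132.7534


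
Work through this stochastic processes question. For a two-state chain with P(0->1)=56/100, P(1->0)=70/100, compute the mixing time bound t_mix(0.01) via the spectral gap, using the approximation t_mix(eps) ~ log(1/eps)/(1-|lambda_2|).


lambda_2 = |1 - p01 - p10| = |1 - 0.5600 - 0.7000| = 0.2600
t_mix ~ log(1/eps)/(1 - |lambda_2|)
= log(100)/(1 - 0.2600) = 4.6052/0.7400
= 6.2232

6.2232


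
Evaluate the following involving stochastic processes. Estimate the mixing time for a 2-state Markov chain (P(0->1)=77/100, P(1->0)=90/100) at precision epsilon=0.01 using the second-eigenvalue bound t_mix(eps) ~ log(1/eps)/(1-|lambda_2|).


lambda_2 = |1 - p01 - p10| = |1 - 0.7700 - 0.9000| = 0.6700
t_mix ~ log(1/eps)/(1 - |lambda_2|)
= log(100)/(1 - 0.6700) = 4.6052/0.3300
= 13.9551

13.9551


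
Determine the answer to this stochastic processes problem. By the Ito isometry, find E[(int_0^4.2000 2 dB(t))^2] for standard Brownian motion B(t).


By Ito isometry: E[(int f dB)^2] = int f^2 dt
= 2^2 * 4.2000
= 4 * 4.2000 = 16.8000

16.8000


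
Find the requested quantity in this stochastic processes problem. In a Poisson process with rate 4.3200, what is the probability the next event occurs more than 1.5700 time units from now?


P(X > t) = exp(-lambda * t)
= exp(-4.3200 * 1.5700)
= exp(-6.7824) = 0.0011

0.0011


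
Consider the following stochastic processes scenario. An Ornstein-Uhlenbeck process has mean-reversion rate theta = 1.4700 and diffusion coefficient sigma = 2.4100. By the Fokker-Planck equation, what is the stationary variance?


Stationary variance = sigma^2 / (2*theta)
= 2.4100^2 / (2*1.4700)
= 5.8081 / 2.9400
= 1.9755

1.9755


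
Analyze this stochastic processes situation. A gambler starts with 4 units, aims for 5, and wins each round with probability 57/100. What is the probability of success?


Gambler's ruin formula:
r = q/p = 0.4300/0.5700 = 0.7544
P(win) = (1 - r^i)/(1 - r^N)
= (1 - 0.7544^4)/(1 - 0.7544^5)
= 0.8947

0.8947


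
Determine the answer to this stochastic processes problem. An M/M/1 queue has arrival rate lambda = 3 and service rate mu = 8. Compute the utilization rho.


rho = lambda/mu
= 3/8
= 0.3750

0.3750


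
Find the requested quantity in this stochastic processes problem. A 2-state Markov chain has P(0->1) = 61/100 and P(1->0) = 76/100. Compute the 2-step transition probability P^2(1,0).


Computing P^2 by matrix multiplication.
P = [[0.3900, 0.6100], [0.7600, 0.2400]]
After raising P to the power 2:
P^2(1,0) = 0.4788

0.4788


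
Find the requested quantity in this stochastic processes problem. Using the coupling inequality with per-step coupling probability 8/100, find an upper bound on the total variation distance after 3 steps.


TV distance bound <= (1-delta)^n
= (1 - 0.0800)^3
= 0.9200^3
= 0.7787

0.7787


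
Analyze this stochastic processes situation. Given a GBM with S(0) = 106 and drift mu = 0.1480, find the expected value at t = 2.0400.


E[S(t)] = S(0) * exp(mu * t)
= 106 * exp(0.1480 * 2.0400)
= 106 * 1.3525
= 143.3600

143.3600


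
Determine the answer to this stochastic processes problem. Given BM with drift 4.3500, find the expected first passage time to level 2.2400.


Expected first passage time = a/mu
= 2.2400/4.3500
= 0.5149

0.5149


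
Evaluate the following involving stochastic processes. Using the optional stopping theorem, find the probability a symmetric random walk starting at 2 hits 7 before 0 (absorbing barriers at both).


By optional stopping theorem: E(M at tau) = M(0) = 2
P(hit 7)*7 + P(hit 0)*0 = 2
P(hit 7) = (2 - 0)/(7 - 0) = 2/7 = 0.2857

0.2857


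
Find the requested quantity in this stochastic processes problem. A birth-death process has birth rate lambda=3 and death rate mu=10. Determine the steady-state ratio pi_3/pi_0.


For birth-death process, pi_n/pi_0 = (lambda/mu)^n
= (3/10)^3
= 0.0270

0.0270


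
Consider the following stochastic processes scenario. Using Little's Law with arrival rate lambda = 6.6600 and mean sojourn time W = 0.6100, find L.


Little's Law: L = lambda * W
= 6.6600 * 0.6100
= 4.0626

4.0626


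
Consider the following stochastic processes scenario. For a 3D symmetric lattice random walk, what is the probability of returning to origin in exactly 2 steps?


P(return in 2 steps) = P(reverse first step) = 1/(2d)
= 1/6
= 0.1667

0.1667


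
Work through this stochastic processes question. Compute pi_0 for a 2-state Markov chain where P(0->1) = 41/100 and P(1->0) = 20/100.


Stationary distribution: pi_0 = p10/(p01+p10), pi_1 = p01/(p01+p10)
p01 = 0.4100, p10 = 0.2000
pi_0 = 0.3279

0.3279


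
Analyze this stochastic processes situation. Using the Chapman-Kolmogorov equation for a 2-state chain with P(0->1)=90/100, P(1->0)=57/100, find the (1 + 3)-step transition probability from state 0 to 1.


P^4 = P^1 * P^3
Computing via matrix multiplication of the transition matrix.
Entry (0,1) of P^4 = 0.5824

0.5824


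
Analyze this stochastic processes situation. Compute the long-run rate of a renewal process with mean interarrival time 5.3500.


Long-run renewal rate = 1/E(X)
= 1/5.3500
= 0.1869

0.1869


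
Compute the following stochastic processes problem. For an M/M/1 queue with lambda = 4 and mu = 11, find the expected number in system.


rho = 4/11 = 0.3636
L = rho/(1-rho)
= 0.3636/0.6364
= 0.5714

0.5714


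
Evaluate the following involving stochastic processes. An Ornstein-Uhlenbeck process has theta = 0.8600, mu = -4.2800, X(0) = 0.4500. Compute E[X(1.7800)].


E[X(t)] = mu + (X(0) - mu)*exp(-theta*t)
= -4.2800 + (0.4500 - -4.2800)*exp(-0.8600*1.7800)
= -4.2800 + 4.7300 * 0.2164
= -3.2566

-3.2566


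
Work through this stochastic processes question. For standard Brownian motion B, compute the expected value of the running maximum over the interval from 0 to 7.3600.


E(max B(s)) = sqrt(2t/pi)
= sqrt(2*7.3600/pi)
= sqrt(4.6855)
= 2.1646

2.1646


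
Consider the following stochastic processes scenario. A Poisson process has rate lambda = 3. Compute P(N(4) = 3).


P(N(t)=k) = (lambda*t)^k * exp(-lambda*t) / k!
lambda*t = 12
= 12^3 * exp(-12) / 3!
= 1728 * 6.1442e-06 / 6
= 0.0018

0.0018


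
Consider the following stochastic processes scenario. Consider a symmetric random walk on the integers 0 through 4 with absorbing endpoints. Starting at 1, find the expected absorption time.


For symmetric RW on 0,...,N with absorbing barriers, E(i) = i*(N-i)
E(1) = 1 * 3 = 3

3


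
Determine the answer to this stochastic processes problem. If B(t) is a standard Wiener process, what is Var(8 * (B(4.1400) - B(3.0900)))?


Var(alpha*(B(t)-B(s))) = alpha^2 * (t-s)
= 8^2 * (4.1400 - 3.0900)
= 64 * 1.0500
= 67.2000

67.2000


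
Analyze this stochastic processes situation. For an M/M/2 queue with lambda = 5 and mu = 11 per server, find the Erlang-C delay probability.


a = lambda/mu = 0.4545
rho = a/c = 0.2273
Erlang-C formula applied:
C(c,a) = 0.0842

0.0842


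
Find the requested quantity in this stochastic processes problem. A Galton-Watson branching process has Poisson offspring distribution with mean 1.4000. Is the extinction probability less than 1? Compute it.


Since mu = 1.4000 > 1, extinction prob q < 1.
Solve s = exp(mu*(s-1)) iteratively.
q = 0.4890

0.4890


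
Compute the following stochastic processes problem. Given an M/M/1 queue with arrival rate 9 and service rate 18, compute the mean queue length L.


rho = 9/18 = 0.5000
L = rho/(1-rho)
= 0.5000/0.5000
= 1.0000

1.0000


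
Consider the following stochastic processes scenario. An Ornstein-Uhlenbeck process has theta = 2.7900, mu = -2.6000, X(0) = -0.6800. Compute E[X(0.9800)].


E[X(t)] = mu + (X(0) - mu)*exp(-theta*t)
= -2.6000 + (-0.6800 - -2.6000)*exp(-2.7900*0.9800)
= -2.6000 + 1.9200 * 0.0649
= -2.4753

-2.4753


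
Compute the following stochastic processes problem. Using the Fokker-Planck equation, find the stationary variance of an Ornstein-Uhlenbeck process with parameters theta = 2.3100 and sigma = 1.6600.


Stationary variance = sigma^2 / (2*theta)
= 1.6600^2 / (2*2.3100)
= 2.7556 / 4.6200
= 0.5965

0.5965


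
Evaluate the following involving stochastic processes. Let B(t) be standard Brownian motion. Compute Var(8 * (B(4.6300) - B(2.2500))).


Var(alpha*(B(t)-B(s))) = alpha^2 * (t-s)
= 8^2 * (4.6300 - 2.2500)
= 64 * 2.3800
= 152.3200

152.3200


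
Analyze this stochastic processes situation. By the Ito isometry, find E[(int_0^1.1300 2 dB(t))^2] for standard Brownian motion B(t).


By Ito isometry: E[(int f dB)^2] = int f^2 dt
= 2^2 * 1.1300
= 4 * 1.1300 = 4.5200

4.5200


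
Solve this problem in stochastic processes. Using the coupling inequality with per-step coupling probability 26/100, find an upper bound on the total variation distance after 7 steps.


TV distance bound <= (1-delta)^n
= (1 - 0.2600)^7
= 0.7400^7
= 0.1215

0.1215


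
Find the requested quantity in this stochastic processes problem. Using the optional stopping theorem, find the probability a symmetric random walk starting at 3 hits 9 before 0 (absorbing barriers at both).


By optional stopping theorem: E(M at tau) = M(0) = 3
P(hit 9)*9 + P(hit 0)*0 = 3
P(hit 9) = (3 - 0)/(9 - 0) = 1/3 = 0.3333

0.3333


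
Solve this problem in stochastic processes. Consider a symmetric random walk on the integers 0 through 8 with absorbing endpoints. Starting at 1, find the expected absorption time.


For symmetric RW on 0,...,N with absorbing barriers, E(i) = i*(N-i)
E(1) = 1 * 7 = 7

7


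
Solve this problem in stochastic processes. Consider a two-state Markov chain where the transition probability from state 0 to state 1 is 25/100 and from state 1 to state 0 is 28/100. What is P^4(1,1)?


Computing P^4 by matrix multiplication.
P = [[0.7500, 0.2500], [0.2800, 0.7200]]
After raising P to the power 4:
P^4(1,1) = 0.4975

0.4975


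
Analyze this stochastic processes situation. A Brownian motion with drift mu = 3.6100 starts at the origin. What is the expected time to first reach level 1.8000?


Expected first passage time = a/mu
= 1.8000/3.6100
= 0.4986

0.4986


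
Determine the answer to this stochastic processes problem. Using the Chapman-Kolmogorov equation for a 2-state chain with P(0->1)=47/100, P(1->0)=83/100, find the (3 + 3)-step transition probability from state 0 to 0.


P^6 = P^3 * P^3
Computing via matrix multiplication of the transition matrix.
Entry (0,0) of P^6 = 0.6387

0.6387


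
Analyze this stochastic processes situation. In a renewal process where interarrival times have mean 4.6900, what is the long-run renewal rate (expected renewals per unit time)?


Long-run renewal rate = 1/E(X)
= 1/4.6900
= 0.2132

0.2132


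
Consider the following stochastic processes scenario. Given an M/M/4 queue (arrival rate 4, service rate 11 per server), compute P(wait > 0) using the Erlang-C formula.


a = lambda/mu = 0.3636
rho = a/c = 0.0909
Erlang-C formula applied:
C(c,a) = 5.5708e-04

5.5708e-04


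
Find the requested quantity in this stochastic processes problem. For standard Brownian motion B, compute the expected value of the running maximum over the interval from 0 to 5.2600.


E(max B(s)) = sqrt(2t/pi)
= sqrt(2*5.2600/pi)
= sqrt(3.3486)
= 1.8299

1.8299


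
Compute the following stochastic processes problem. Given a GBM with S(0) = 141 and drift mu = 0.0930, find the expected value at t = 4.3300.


E[S(t)] = S(0) * exp(mu * t)
= 141 * exp(0.0930 * 4.3300)
= 141 * 1.4958
= 210.9139

210.9139


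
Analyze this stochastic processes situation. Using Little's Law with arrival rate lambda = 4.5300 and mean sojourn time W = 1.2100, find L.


Little's Law: L = lambda * W
= 4.5300 * 1.2100
= 5.4813

5.4813


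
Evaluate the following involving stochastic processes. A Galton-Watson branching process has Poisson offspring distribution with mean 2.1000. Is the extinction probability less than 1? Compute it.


Since mu = 2.1000 > 1, extinction prob q < 1.
Solve s = exp(mu*(s-1)) iteratively.
q = 0.1779

0.1779


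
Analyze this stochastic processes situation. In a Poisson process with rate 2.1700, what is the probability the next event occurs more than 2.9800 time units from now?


P(X > t) = exp(-lambda * t)
= exp(-2.1700 * 2.9800)
= exp(-6.4666) = 0.0016

0.0016


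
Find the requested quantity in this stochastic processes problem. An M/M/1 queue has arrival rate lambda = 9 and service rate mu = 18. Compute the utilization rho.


rho = lambda/mu
= 9/18
= 0.5000

0.5000


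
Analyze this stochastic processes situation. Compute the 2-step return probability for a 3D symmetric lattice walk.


P(return in 2 steps) = P(reverse first step) = 1/(2d)
= 1/6
= 0.1667

0.1667


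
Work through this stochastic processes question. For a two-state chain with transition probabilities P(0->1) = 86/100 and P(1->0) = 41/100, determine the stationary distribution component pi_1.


Stationary distribution: pi_0 = p10/(p01+p10), pi_1 = p01/(p01+p10)
p01 = 0.8600, p10 = 0.4100
pi_1 = 0.6772

0.6772


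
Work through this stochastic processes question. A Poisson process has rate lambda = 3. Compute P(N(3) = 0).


P(N(t)=k) = (lambda*t)^k * exp(-lambda*t) / k!
lambda*t = 9
= 9^0 * exp(-9) / 0!
= 1 * 1.2341e-04 / 1
= 1.2341e-04

1.2341e-04


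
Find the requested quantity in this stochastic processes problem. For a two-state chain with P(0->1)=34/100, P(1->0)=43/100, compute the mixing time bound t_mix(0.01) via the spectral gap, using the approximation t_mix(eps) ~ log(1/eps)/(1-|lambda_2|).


lambda_2 = |1 - p01 - p10| = |1 - 0.3400 - 0.4300| = 0.2300
t_mix ~ log(1/eps)/(1 - |lambda_2|)
= log(100)/(1 - 0.2300) = 4.6052/0.7700
= 5.9807

5.9807


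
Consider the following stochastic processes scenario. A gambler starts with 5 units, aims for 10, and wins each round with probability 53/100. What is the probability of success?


Gambler's ruin formula:
r = q/p = 0.4700/0.5300 = 0.8868
P(win) = (1 - r^i)/(1 - r^N)
= (1 - 0.8868^5)/(1 - 0.8868^10)
= 0.6458

0.6458


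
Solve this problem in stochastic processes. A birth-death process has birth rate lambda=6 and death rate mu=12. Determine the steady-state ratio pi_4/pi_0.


For birth-death process, pi_n/pi_0 = (lambda/mu)^n
= (6/12)^4
= 0.0625

0.0625


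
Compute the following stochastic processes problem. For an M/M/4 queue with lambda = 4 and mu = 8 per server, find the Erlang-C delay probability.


a = lambda/mu = 0.5000
rho = a/c = 0.1250
Erlang-C formula applied:
C(c,a) = 0.0018

0.0018


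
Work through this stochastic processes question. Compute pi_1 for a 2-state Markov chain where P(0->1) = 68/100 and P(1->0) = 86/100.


Stationary distribution: pi_0 = p10/(p01+p10), pi_1 = p01/(p01+p10)
p01 = 0.6800, p10 = 0.8600
pi_1 = 0.4416

0.4416


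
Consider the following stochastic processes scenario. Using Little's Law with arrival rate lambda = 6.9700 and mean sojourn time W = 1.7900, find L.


Little's Law: L = lambda * W
= 6.9700 * 1.7900
= 12.4763

12.4763


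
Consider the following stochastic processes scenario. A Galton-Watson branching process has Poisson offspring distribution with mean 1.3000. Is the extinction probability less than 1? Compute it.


Since mu = 1.3000 > 1, extinction prob q < 1.
Solve s = exp(mu*(s-1)) iteratively.
q = 0.5770

0.5770


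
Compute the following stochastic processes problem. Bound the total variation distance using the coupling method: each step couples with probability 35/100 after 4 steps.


TV distance bound <= (1-delta)^n
= (1 - 0.3500)^4
= 0.6500^4
= 0.1785

0.1785


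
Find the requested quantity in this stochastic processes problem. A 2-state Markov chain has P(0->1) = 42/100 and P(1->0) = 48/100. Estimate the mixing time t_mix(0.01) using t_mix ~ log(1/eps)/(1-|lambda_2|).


lambda_2 = |1 - p01 - p10| = |1 - 0.4200 - 0.4800| = 0.1000
t_mix ~ log(1/eps)/(1 - |lambda_2|)
= log(100)/(1 - 0.1000) = 4.6052/0.9000
= 5.1169

5.1169


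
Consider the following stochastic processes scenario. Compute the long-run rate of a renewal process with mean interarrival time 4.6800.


Long-run renewal rate = 1/E(X)
= 1/4.6800
= 0.2137

0.2137


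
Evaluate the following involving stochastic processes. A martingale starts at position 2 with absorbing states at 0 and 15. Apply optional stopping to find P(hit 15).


By optional stopping theorem: E(M at tau) = M(0) = 2
P(hit 15)*15 + P(hit 0)*0 = 2
P(hit 15) = (2 - 0)/(15 - 0) = 2/15 = 0.1333

0.1333


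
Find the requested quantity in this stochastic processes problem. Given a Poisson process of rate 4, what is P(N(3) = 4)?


P(N(t)=k) = (lambda*t)^k * exp(-lambda*t) / k!
lambda*t = 12
= 12^4 * exp(-12) / 4!
= 20736 * 6.1442e-06 / 24
= 0.0053

0.0053


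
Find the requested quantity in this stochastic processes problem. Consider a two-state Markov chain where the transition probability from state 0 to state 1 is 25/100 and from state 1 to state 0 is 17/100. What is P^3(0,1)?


Computing P^3 by matrix multiplication.
P = [[0.7500, 0.2500], [0.1700, 0.8300]]
After raising P to the power 3:
P^3(0,1) = 0.4791

0.4791


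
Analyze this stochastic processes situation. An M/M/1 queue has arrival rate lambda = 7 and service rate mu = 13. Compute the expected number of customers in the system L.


rho = 7/13 = 0.5385
L = rho/(1-rho)
= 0.5385/0.4615
= 1.1667

1.1667


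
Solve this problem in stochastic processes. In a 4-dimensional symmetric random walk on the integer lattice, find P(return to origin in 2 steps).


P(return in 2 steps) = P(reverse first step) = 1/(2d)
= 1/8
= 0.1250

0.1250


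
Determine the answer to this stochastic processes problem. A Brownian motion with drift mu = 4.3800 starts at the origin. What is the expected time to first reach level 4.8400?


Expected first passage time = a/mu
= 4.8400/4.3800
= 1.1050

1.1050


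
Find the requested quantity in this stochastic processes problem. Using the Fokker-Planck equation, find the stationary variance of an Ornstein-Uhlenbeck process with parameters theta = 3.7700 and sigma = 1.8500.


Stationary variance = sigma^2 / (2*theta)
= 1.8500^2 / (2*3.7700)
= 3.4225 / 7.5400
= 0.4539

0.4539


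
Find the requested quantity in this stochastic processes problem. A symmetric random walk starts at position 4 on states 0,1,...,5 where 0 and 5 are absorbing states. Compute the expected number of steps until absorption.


For symmetric RW on 0,...,N with absorbing barriers, E(i) = i*(N-i)
E(4) = 4 * 1 = 4

4


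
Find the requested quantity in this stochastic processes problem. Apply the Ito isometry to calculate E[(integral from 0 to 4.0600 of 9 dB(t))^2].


By Ito isometry: E[(int f dB)^2] = int f^2 dt
= 9^2 * 4.0600
= 81 * 4.0600 = 328.8600

328.8600


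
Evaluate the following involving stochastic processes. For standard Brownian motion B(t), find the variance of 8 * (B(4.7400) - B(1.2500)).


Var(alpha*(B(t)-B(s))) = alpha^2 * (t-s)
= 8^2 * (4.7400 - 1.2500)
= 64 * 3.4900
= 223.3600

223.3600


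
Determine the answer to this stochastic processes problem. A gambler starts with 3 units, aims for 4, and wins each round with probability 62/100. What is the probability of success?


Gambler's ruin formula:
r = q/p = 0.3800/0.6200 = 0.6129
P(win) = (1 - r^i)/(1 - r^N)
= (1 - 0.6129^3)/(1 - 0.6129^4)
= 0.8962

0.8962


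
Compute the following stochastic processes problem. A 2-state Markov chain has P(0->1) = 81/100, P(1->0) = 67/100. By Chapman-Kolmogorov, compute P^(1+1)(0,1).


P^2 = P^1 * P^1
Computing via matrix multiplication of the transition matrix.
Entry (0,1) of P^2 = 0.4212

0.4212


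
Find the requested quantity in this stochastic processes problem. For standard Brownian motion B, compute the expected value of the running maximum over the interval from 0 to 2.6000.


E(max B(s)) = sqrt(2t/pi)
= sqrt(2*2.6000/pi)
= sqrt(1.6552)
= 1.2866

1.2866


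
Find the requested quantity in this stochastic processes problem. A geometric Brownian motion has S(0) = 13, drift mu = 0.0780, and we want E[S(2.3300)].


E[S(t)] = S(0) * exp(mu * t)
= 13 * exp(0.0780 * 2.3300)
= 13 * 1.1993
= 15.5909

15.5909


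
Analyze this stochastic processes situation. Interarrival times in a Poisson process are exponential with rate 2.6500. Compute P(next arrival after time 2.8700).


P(X > t) = exp(-lambda * t)
= exp(-2.6500 * 2.8700)
= exp(-7.6055) = 4.9771e-04

4.9771e-04


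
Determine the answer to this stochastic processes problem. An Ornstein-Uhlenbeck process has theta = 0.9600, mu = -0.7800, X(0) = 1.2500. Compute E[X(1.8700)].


E[X(t)] = mu + (X(0) - mu)*exp(-theta*t)
= -0.7800 + (1.2500 - -0.7800)*exp(-0.9600*1.8700)
= -0.7800 + 2.0300 * 0.1661
= -0.4428

-0.4428


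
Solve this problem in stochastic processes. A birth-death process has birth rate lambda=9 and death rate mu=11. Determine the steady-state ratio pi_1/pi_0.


For birth-death process, pi_n/pi_0 = (lambda/mu)^n
= (9/11)^1
= 0.8182

0.8182


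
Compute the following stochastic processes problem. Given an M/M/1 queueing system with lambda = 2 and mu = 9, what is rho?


rho = lambda/mu
= 2/9
= 0.2222

0.2222


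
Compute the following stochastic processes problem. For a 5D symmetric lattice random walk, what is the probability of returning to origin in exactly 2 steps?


P(return in 2 steps) = P(reverse first step) = 1/(2d)
= 1/10
= 0.1000

0.1000


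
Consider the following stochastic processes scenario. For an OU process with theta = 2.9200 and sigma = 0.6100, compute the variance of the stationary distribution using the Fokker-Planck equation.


Stationary variance = sigma^2 / (2*theta)
= 0.6100^2 / (2*2.9200)
= 0.3721 / 5.8400
= 0.0637

0.0637


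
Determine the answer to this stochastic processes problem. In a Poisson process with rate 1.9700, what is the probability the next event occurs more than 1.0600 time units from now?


P(X > t) = exp(-lambda * t)
= exp(-1.9700 * 1.0600)
= exp(-2.0882) = 0.1239

0.1239


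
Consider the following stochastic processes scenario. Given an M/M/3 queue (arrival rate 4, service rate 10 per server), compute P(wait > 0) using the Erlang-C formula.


a = lambda/mu = 0.4000
rho = a/c = 0.1333
Erlang-C formula applied:
C(c,a) = 0.0082

0.0082


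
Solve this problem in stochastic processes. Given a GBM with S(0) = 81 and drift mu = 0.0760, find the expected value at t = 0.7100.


E[S(t)] = S(0) * exp(mu * t)
= 81 * exp(0.0760 * 0.7100)
= 81 * 1.0554
= 85.4908

85.4908


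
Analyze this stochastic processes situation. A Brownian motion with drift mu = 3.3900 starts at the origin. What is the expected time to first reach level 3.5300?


Expected first passage time = a/mu
= 3.5300/3.3900
= 1.0413

1.0413


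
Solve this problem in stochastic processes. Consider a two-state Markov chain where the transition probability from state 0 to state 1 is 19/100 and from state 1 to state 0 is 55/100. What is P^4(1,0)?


Computing P^4 by matrix multiplication.
P = [[0.8100, 0.1900], [0.5500, 0.4500]]
After raising P to the power 4:
P^4(1,0) = 0.7398

0.7398


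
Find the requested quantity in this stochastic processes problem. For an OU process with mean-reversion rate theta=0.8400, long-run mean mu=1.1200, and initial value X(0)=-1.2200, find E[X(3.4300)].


E[X(t)] = mu + (X(0) - mu)*exp(-theta*t)
= 1.1200 + (-1.2200 - 1.1200)*exp(-0.8400*3.4300)
= 1.1200 + -2.3400 * 0.0561
= 0.9888

0.9888


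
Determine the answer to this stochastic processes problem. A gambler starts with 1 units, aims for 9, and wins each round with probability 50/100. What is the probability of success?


p = 1/2: P(win) = i/N = 1/9
= 0.1111

0.1111


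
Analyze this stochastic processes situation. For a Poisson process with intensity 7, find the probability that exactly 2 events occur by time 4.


P(N(t)=k) = (lambda*t)^k * exp(-lambda*t) / k!
lambda*t = 28
= 28^2 * exp(-28) / 2!
= 784 * 6.9144e-13 / 2
= 2.7104e-10

2.7104e-10


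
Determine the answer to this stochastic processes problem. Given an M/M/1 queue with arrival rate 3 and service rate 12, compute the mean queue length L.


rho = 3/12 = 0.2500
L = rho/(1-rho)
= 0.2500/0.7500
= 0.3333

0.3333


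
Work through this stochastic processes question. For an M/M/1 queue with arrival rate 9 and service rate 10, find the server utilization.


rho = lambda/mu
= 9/10
= 0.9000

0.9000


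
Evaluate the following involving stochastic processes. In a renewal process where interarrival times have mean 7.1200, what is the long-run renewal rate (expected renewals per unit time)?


Long-run renewal rate = 1/E(X)
= 1/7.1200
= 0.1404

0.1404


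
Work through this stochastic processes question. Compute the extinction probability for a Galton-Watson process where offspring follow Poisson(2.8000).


Since mu = 2.8000 > 1, extinction prob q < 1.
Solve s = exp(mu*(s-1)) iteratively.
q = 0.0750

0.0750


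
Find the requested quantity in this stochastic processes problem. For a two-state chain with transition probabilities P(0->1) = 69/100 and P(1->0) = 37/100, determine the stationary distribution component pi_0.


Stationary distribution: pi_0 = p10/(p01+p10), pi_1 = p01/(p01+p10)
p01 = 0.6900, p10 = 0.3700
pi_0 = 0.3491

0.3491


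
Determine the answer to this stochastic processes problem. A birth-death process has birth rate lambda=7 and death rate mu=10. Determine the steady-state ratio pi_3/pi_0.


For birth-death process, pi_n/pi_0 = (lambda/mu)^n
= (7/10)^3
= 0.3430

0.3430


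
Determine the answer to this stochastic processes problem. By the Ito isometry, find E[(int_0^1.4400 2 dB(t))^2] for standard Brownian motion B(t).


By Ito isometry: E[(int f dB)^2] = int f^2 dt
= 2^2 * 1.4400
= 4 * 1.4400 = 5.7600

5.7600


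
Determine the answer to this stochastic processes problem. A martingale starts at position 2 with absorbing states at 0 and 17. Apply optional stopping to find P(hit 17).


By optional stopping theorem: E(M at tau) = M(0) = 2
P(hit 17)*17 + P(hit 0)*0 = 2
P(hit 17) = (2 - 0)/(17 - 0) = 2/17 = 0.1176

0.1176


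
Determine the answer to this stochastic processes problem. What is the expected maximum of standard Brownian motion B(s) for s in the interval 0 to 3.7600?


E(max B(s)) = sqrt(2t/pi)
= sqrt(2*3.7600/pi)
= sqrt(2.3937)
= 1.5472

1.5472


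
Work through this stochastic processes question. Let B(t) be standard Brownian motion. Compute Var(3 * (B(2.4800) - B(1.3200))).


Var(alpha*(B(t)-B(s))) = alpha^2 * (t-s)
= 3^2 * (2.4800 - 1.3200)
= 9 * 1.1600
= 10.4400

10.4400


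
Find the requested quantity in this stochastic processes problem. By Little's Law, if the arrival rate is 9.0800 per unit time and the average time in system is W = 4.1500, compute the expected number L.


Little's Law: L = lambda * W
= 9.0800 * 4.1500
= 37.6820

37.6820


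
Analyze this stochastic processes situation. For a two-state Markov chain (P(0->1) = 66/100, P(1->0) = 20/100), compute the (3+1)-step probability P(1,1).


P^4 = P^3 * P^1
Computing via matrix multiplication of the transition matrix.
Entry (1,1) of P^4 = 0.7675

0.7675


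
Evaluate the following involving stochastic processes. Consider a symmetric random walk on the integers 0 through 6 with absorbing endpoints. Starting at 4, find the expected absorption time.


For symmetric RW on 0,...,N with absorbing barriers, E(i) = i*(N-i)
E(4) = 4 * 2 = 8

8


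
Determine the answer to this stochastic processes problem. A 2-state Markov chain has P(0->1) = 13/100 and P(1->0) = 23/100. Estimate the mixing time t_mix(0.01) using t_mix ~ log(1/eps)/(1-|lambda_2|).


lambda_2 = |1 - p01 - p10| = |1 - 0.1300 - 0.2300| = 0.6400
t_mix ~ log(1/eps)/(1 - |lambda_2|)
= log(100)/(1 - 0.6400) = 4.6052/0.3600
= 12.7921

12.7921


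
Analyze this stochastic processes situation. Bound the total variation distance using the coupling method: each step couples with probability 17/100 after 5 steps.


TV distance bound <= (1-delta)^n
= (1 - 0.1700)^5
= 0.8300^5
= 0.3939

0.3939


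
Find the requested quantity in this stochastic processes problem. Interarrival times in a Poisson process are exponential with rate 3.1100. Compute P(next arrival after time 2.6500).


P(X > t) = exp(-lambda * t)
= exp(-3.1100 * 2.6500)
= exp(-8.2415) = 2.6349e-04

2.6349e-04


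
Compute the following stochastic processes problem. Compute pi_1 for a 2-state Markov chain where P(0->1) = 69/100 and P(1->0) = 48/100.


Stationary distribution: pi_0 = p10/(p01+p10), pi_1 = p01/(p01+p10)
p01 = 0.6900, p10 = 0.4800
pi_1 = 0.5897

0.5897


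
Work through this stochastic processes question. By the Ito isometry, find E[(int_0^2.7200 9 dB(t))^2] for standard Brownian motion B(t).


By Ito isometry: E[(int f dB)^2] = int f^2 dt
= 9^2 * 2.7200
= 81 * 2.7200 = 220.3200

220.3200


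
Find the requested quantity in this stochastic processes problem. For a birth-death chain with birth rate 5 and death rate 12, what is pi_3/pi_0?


For birth-death process, pi_n/pi_0 = (lambda/mu)^n
= (5/12)^3
= 0.0723

0.0723


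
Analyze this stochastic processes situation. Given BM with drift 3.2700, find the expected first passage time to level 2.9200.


Expected first passage time = a/mu
= 2.9200/3.2700
= 0.8930

0.8930


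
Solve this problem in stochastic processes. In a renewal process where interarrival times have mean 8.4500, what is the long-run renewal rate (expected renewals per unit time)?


Long-run renewal rate = 1/E(X)
= 1/8.4500
= 0.1183

0.1183


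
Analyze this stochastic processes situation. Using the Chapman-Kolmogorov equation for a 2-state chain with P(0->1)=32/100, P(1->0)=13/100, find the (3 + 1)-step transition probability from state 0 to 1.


P^4 = P^3 * P^1
Computing via matrix multiplication of the transition matrix.
Entry (0,1) of P^4 = 0.6460

0.6460


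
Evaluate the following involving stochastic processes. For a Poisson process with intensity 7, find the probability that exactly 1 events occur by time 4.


P(N(t)=k) = (lambda*t)^k * exp(-lambda*t) / k!
lambda*t = 28
= 28^1 * exp(-28) / 1!
= 28 * 6.9144e-13 / 1
= 1.9360e-11

1.9360e-11


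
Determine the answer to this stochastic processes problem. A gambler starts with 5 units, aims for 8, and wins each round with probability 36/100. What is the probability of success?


Gambler's ruin formula:
r = q/p = 0.6400/0.3600 = 1.7778
P(win) = (1 - r^i)/(1 - r^N)
= (1 - 1.7778^5)/(1 - 1.7778^8)
= 0.1697

0.1697


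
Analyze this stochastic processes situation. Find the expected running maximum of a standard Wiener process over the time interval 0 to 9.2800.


E(max B(s)) = sqrt(2t/pi)
= sqrt(2*9.2800/pi)
= sqrt(5.9078)
= 2.4306

2.4306


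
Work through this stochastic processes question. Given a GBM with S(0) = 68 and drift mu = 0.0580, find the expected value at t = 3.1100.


E[S(t)] = S(0) * exp(mu * t)
= 68 * exp(0.0580 * 3.1100)
= 68 * 1.1977
= 81.4417

81.4417


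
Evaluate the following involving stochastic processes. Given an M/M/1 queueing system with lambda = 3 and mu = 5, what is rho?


rho = lambda/mu
= 3/5
= 0.6000

0.6000


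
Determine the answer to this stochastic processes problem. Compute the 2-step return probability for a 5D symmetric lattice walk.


P(return in 2 steps) = P(reverse first step) = 1/(2d)
= 1/10
= 0.1000

0.1000


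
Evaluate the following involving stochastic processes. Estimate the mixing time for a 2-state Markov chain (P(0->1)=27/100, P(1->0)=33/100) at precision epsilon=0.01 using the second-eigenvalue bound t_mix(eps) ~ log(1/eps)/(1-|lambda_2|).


lambda_2 = |1 - p01 - p10| = |1 - 0.2700 - 0.3300| = 0.4000
t_mix ~ log(1/eps)/(1 - |lambda_2|)
= log(100)/(1 - 0.4000) = 4.6052/0.6000
= 7.6753

7.6753


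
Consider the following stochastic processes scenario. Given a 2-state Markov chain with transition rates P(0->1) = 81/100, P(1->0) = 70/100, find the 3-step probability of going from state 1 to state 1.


Computing P^3 by matrix multiplication.
P = [[0.1900, 0.8100], [0.7000, 0.3000]]
After raising P to the power 3:
P^3(1,1) = 0.4749

0.4749


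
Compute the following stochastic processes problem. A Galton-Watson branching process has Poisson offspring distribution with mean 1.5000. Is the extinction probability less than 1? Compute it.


Since mu = 1.5000 > 1, extinction prob q < 1.
Solve s = exp(mu*(s-1)) iteratively.
q = 0.4172

0.4172


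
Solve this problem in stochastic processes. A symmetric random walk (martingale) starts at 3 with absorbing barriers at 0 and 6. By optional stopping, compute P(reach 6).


By optional stopping theorem: E(M at tau) = M(0) = 3
P(hit 6)*6 + P(hit 0)*0 = 3
P(hit 6) = (3 - 0)/(6 - 0) = 1/2 = 0.5000

0.5000


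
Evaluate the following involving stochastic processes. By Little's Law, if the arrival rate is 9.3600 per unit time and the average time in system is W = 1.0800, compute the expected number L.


Little's Law: L = lambda * W
= 9.3600 * 1.0800
= 10.1088

10.1088


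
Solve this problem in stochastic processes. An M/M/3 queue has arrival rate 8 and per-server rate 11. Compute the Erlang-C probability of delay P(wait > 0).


a = lambda/mu = 0.7273
rho = a/c = 0.2424
Erlang-C formula applied:
C(c,a) = 0.0408

0.0408


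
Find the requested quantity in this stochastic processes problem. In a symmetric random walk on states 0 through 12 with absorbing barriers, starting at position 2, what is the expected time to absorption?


For symmetric RW on 0,...,N with absorbing barriers, E(i) = i*(N-i)
E(2) = 2 * 10 = 20

20


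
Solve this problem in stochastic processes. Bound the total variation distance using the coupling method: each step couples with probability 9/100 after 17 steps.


TV distance bound <= (1-delta)^n
= (1 - 0.0900)^17
= 0.9100^17
= 0.2012

0.2012


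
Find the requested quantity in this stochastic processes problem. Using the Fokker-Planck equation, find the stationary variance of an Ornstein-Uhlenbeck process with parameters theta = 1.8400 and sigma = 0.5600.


Stationary variance = sigma^2 / (2*theta)
= 0.5600^2 / (2*1.8400)
= 0.3136 / 3.6800
= 0.0852

0.0852


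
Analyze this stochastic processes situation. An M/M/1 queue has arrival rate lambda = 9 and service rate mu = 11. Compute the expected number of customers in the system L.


rho = 9/11 = 0.8182
L = rho/(1-rho)
= 0.8182/0.1818
= 4.5000

4.5000


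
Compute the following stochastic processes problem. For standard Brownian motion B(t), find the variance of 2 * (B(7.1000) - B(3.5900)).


Var(alpha*(B(t)-B(s))) = alpha^2 * (t-s)
= 2^2 * (7.1000 - 3.5900)
= 4 * 3.5100
= 14.0400

14.0400


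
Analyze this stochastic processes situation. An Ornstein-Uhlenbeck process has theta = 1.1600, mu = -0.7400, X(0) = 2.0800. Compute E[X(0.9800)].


E[X(t)] = mu + (X(0) - mu)*exp(-theta*t)
= -0.7400 + (2.0800 - -0.7400)*exp(-1.1600*0.9800)
= -0.7400 + 2.8200 * 0.3208
= 0.1648

0.1648


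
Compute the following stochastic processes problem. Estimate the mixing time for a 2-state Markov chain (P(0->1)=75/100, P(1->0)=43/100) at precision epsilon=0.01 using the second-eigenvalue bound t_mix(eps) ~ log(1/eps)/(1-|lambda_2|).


lambda_2 = |1 - p01 - p10| = |1 - 0.7500 - 0.4300| = 0.1800
t_mix ~ log(1/eps)/(1 - |lambda_2|)
= log(100)/(1 - 0.1800) = 4.6052/0.8200
= 5.6161

5.6161


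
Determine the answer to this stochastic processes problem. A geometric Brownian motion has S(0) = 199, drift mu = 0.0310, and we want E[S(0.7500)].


E[S(t)] = S(0) * exp(mu * t)
= 199 * exp(0.0310 * 0.7500)
= 199 * 1.0235
= 203.6810

203.6810


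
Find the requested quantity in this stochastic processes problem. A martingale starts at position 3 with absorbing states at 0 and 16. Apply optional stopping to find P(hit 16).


By optional stopping theorem: E(M at tau) = M(0) = 3
P(hit 16)*16 + P(hit 0)*0 = 3
P(hit 16) = (3 - 0)/(16 - 0) = 3/16 = 0.1875

0.1875


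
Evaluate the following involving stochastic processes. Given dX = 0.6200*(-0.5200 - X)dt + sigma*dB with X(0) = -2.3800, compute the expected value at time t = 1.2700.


E[X(t)] = mu + (X(0) - mu)*exp(-theta*t)
= -0.5200 + (-2.3800 - -0.5200)*exp(-0.6200*1.2700)
= -0.5200 + -1.8600 * 0.4550
= -1.3663

-1.3663


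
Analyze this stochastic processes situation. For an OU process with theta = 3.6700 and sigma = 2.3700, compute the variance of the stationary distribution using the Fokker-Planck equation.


Stationary variance = sigma^2 / (2*theta)
= 2.3700^2 / (2*3.6700)
= 5.6169 / 7.3400
= 0.7652

0.7652


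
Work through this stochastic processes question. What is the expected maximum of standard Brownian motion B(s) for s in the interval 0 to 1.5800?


E(max B(s)) = sqrt(2t/pi)
= sqrt(2*1.5800/pi)
= sqrt(1.0059)
= 1.0029

1.0029


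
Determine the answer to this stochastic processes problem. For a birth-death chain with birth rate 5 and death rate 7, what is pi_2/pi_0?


For birth-death process, pi_n/pi_0 = (lambda/mu)^n
= (5/7)^2
= 0.5102

0.5102


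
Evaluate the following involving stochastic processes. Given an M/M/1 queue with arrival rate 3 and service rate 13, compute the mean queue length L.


rho = 3/13 = 0.2308
L = rho/(1-rho)
= 0.2308/0.7692
= 0.3000

0.3000


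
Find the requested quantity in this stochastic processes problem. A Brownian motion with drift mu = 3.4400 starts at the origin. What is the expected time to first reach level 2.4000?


Expected first passage time = a/mu
= 2.4000/3.4400
= 0.6977

0.6977


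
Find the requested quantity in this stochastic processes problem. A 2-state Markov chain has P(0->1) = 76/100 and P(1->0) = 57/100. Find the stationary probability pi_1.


Stationary distribution: pi_0 = p10/(p01+p10), pi_1 = p01/(p01+p10)
p01 = 0.7600, p10 = 0.5700
pi_1 = 0.5714

0.5714


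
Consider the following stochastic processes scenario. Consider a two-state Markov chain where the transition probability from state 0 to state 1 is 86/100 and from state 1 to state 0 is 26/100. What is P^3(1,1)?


Computing P^3 by matrix multiplication.
P = [[0.1400, 0.8600], [0.2600, 0.7400]]
After raising P to the power 3:
P^3(1,1) = 0.7675

0.7675
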